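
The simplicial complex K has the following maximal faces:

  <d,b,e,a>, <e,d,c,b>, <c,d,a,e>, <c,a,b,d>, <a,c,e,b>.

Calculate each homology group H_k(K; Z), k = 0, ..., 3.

H_0 = Z,  H_1 = 0,  H_2 = 0,  H_3 = Z.

We work with the vertex ordering a < b < c < d < e. The simplices of K, each written with vertices in increasing order, are:

  0-simplices (5): a, b, c, d, e
  1-simplices (10): ab, ac, ad, ae, bc, bd, be, cd, ce, de
  2-simplices (10): abc, abd, abe, acd, ace, ade, bcd, bce, bde, cde
  3-simplices (5): abcd, abce, abde, acde, bcde

so the chain groups are C_0 ≅ Z^5, C_1 ≅ Z^10, C_2 ≅ Z^10, C_3 ≅ Z^5.

∂_1: C_1 → C_0 is given by ∂[p,q] = [q] − [p]. For instance
  ∂ab = b − a.
The 5×10 boundary matrix has rank 4 and Smith normal form diag(1,1,1,1).

The boundary map ∂_2: C_2 → C_1 acts by ∂[p,q,r] = [q,r] − [p,r] + [p,q]. For instance
  ∂bcd = cd − bd + bc,
  ∂acd = cd − ad + ac.
The 10×10 boundary matrix has rank 6 and Smith normal form diag(1,1,1,1,1,1).

Boundary ∂_3: C_3 → C_2 sends each 3-simplex σ to the alternating sum Σ_i (−1)^i (σ with its i-th vertex removed). For instance
  ∂abde = bde − ade + abe − abd,
  ∂abcd = bcd − acd + abd − abc.
The 10×5 boundary matrix has rank 4 and Smith normal form diag(1,1,1,1).

Now H_k = ker ∂_k / im ∂_{k+1}, so:

  H_0: rank C_0 − rank ∂_1 = 5 − 4 = 1, and the invariant factors of ∂_1 are all 1, so H_0 = Z.
  H_1: rank ker ∂_1 − rank ∂_2 = (10 − 4) − 6 = 0, and the invariant factors of ∂_2 are all 1, so H_1 = 0.
  H_2: rank ker ∂_2 − rank ∂_3 = (10 − 6) − 4 = 0, and the invariant factors of ∂_3 are all 1, so H_2 = 0.
  H_3: rank ker ∂_3 − rank ∂_4 = (5 − 4) − 0 = 1, and there is no ∂_4, so H_3 = Z.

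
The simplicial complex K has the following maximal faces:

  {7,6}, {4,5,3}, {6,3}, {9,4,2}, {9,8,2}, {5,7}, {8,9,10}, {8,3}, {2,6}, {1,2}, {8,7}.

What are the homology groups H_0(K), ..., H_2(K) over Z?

H_0 = Z,  H_1 = Z^4,  H_2 = 0.

Fix the vertex order 1 < 2 < 3 < 4 < 5 < 6 < 7 < 8 < 9 < 10 and write every simplex with vertices in increasing order. Then dim K = 2 and the simplices of K are:

  0-simplices (10): [1], [2], [3], [4], [5], [6], [7], [8], [9], [10]
  1-simplices (17): [1,2], [2,4], [2,6], [2,8], [2,9], [3,4], [3,5], [3,6], [3,8], [4,5], [4,9], [5,7], [6,7], [7,8], [8,9], [8,10], [9,10]
  2-simplices (4): [2,4,9], [2,8,9], [3,4,5], [8,9,10]

so the chain groups are C_0 ≅ Z^10, C_1 ≅ Z^17, C_2 ≅ Z^4.

The boundary map ∂_1: C_1 → C_0 is given by ∂[p,q] = [q] − [p]. For instance
  ∂[4,9] = [9] − [4].
As a 10×17 matrix over Z this has rank 9, with invariant factors (1,1,1,1,1,1,1,1,1).

∂_2: C_2 → C_1 acts by ∂[p,q,r] = [q,r] − [p,r] + [p,q]. For instance
  ∂[3,4,5] = [4,5] − [3,5] + [3,4],
  ∂[2,4,9] = [4,9] − [2,9] + [2,4].
This gives a 17×4 integer matrix of rank 4; reducing to Smith normal form yields diagonal entries (1,1,1,1).

Computing H_k = (kernel of ∂_k) / (image of ∂_{k+1}):

  H_0: rank C_0 − rank ∂_1 = 10 − 9 = 1, and the invariant factors of ∂_1 are all 1, so H_0 = Z.
  H_1: rank ker ∂_1 − rank ∂_2 = (17 − 9) − 4 = 4, and the invariant factors of ∂_2 are all 1, so H_1 = Z^4.
  H_2: rank ker ∂_2 − rank ∂_3 = (4 − 4) − 0 = 0, and there is no ∂_3, so H_2 = 0.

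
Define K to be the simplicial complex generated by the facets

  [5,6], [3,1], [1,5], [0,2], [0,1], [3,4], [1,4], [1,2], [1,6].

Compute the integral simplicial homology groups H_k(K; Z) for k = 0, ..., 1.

H_0 ≅ Z,  H_1 ≅ Z^3.

We work with the vertex ordering 0 < 1 < 2 < 3 < 4 < 5 < 6. The simplices of K, each written with vertices in increasing order, are:

  0-simplices (7): [0], [1], [2], [3], [4], [5], [6]
  1-simplices (9): [0,1], [0,2], [1,2], [1,3], [1,4], [1,5], [1,6], [3,4], [5,6]

giving chain groups C_0 ≅ Z^7, C_1 ≅ Z^9.

Boundary ∂_1: C_1 → C_0 maps an edge to its endpoints' difference, ∂[p,q] = q − p. For instance
  ∂[1,6] = [6] − [1].
This gives a 7×9 integer matrix of rank 6; reducing to Smith normal form yields diagonal entries (1,1,1,1,1,1).

Computing H_k = (kernel of ∂_k) / (image of ∂_{k+1}):

  H_0: rank C_0 − rank ∂_1 = 7 − 6 = 1, and the invariant factors of ∂_1 are all 1, so H_0 ≅ Z.
  H_1: rank ker ∂_1 − rank ∂_2 = (9 − 6) − 0 = 3, and there is no ∂_2, so H_1 ≅ Z^3.

As a check, the Euler characteristic is 7 − 9 = -2, which agrees with 1 − 3 = -2.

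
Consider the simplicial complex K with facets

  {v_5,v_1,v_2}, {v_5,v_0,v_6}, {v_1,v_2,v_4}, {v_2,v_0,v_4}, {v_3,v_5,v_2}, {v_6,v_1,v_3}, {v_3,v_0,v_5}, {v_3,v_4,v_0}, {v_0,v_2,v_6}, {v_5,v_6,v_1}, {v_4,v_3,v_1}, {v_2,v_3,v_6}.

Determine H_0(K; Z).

H_0 ≅ Z.

Fix the vertex order v_0 < v_1 < v_2 < v_3 < v_4 < v_5 < v_6 and write every simplex with vertices in increasing order. Then dim K = 2 and the simplices of K are:

  0-simplices (7): [v_0], [v_1], [v_2], [v_3], [v_4], [v_5], [v_6]
  1-simplices (18): (18 of them)
  2-simplices (12): (12 of them)

so the chain groups are C_0 ≅ Z^7, C_1 ≅ Z^18, C_2 ≅ Z^12.

Boundary ∂_1: C_1 → C_0 is given by ∂[p,q] = [q] − [p].
As a 7×18 matrix over Z this has rank 6, with invariant factors (1,1,1,1,1,1).

Boundary ∂_2: C_2 → C_1 maps a triangle to the signed sum of its edges. For instance
  ∂[v_1,v_5,v_6] = [v_5,v_6] − [v_1,v_6] + [v_1,v_5],
  ∂[v_0,v_3,v_5] = [v_3,v_5] − [v_0,v_5] + [v_0,v_3].
The 18×12 boundary matrix has rank 12 and Smith normal form diag(1,1,1,1,1,1,1,1,1,1,1,2).

From H_k ≅ ker(∂_k) / im(∂_{k+1}) we obtain:

  H_0: rank C_0 − rank ∂_1 = 7 − 6 = 1, and the invariant factors of ∂_1 are all 1, so H_0 ≅ Z.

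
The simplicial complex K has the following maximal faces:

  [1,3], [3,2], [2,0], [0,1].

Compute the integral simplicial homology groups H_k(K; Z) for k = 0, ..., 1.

H_0 = Z,  H_1 = Z.

Fix the vertex order 0 < 1 < 2 < 3 and write every simplex with vertices in increasing order. Then dim K = 1 and the simplices of K are:

  0-simplices (4): [0], [1], [2], [3]
  1-simplices (4): [0,1], [0,2], [1,3], [2,3]

so the chain groups are C_0 ≅ Z^4, C_1 ≅ Z^4.

∂_1: C_1 → C_0 is given by ∂[p,q] = [q] − [p]. For instance
  ∂[0,2] = [2] − [0].
This gives a 4×4 integer matrix of rank 3; reducing to Smith normal form yields diagonal entries (1,1,1).

Now H_k = ker ∂_k / im ∂_{k+1}, so:

  H_0: rank C_0 − rank ∂_1 = 4 − 3 = 1, and the invariant factors of ∂_1 are all 1, so H_0 = Z.
  H_1: rank ker ∂_1 − rank ∂_2 = (4 − 3) − 0 = 1, and there is no ∂_2, so H_1 = Z.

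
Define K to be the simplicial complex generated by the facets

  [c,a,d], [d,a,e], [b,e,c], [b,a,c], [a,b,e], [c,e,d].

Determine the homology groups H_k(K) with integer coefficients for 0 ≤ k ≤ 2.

Take the total order a < b < c < d < e on the vertex set. Then K (dimension 2) consists of the simplices:

  0-simplices (5): a, b, c, d, e
  1-simplices (9): ab, ac, ad, ae, bc, be, cd, ce, de
  2-simplices (6): abc, abe, acd, ade, bce, cde

Hence C_0 ≅ Z^5, C_1 ≅ Z^9, C_2 ≅ Z^6.

The boundary map ∂_1: C_1 → C_0 is given by ∂[p,q] = [q] − [p].
The 5×9 boundary matrix has rank 4 and Smith normal form diag(1,1,1,1).

∂_2: C_2 → C_1 maps a triangle to the signed sum of its edges. For instance
  ∂bce = ce − be + bc,
  ∂abe = be − ae + ab.
This gives a 9×6 integer matrix of rank 5; reducing to Smith normal form yields diagonal entries (1,1,1,1,1).

Computing H_k = (kernel of ∂_k) / (image of ∂_{k+1}):

  H_0: rank C_0 − rank ∂_1 = 5 − 4 = 1, and the invariant factors of ∂_1 are all 1, so H_0 = Z.
  H_1: rank ker ∂_1 − rank ∂_2 = (9 − 4) − 5 = 0, and the invariant factors of ∂_2 are all 1, so H_1 = 0.
  H_2: rank ker ∂_2 − rank ∂_3 = (6 − 5) − 0 = 1, and there is no ∂_3, so H_2 = Z.

(K is a triangulation of the 2-sphere S^2.)

H_0 = Z,  H_1 = 0,  H_2 = Z.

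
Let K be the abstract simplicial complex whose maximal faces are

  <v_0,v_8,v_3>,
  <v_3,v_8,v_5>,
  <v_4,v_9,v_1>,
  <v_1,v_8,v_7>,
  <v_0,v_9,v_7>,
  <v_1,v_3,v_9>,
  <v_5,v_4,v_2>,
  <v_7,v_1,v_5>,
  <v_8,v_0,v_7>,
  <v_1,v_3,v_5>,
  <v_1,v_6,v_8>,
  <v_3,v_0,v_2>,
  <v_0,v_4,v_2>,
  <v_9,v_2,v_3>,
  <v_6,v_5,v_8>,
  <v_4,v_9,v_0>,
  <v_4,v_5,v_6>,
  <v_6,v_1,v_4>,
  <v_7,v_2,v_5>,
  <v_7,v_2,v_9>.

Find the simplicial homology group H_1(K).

H_1 = Z ⊕ Z/2Z.

Take the total order v_0 < v_1 < v_2 < v_3 < v_4 < v_5 < v_6 < v_7 < v_8 < v_9 on the vertex set. Then K (dimension 2) consists of the simplices:

  0-simplices (10): [v_0], [v_1], [v_2], [v_3], [v_4], [v_5], [v_6], [v_7], [v_8], [v_9]
  1-simplices (30): (30 of them)
  2-simplices (20): (20 of them)

Hence C_0 ≅ Z^10, C_1 ≅ Z^30, C_2 ≅ Z^20.

Boundary ∂_1: C_1 → C_0 sends each edge [p,q] (with p < q) to q − p.
The 10×30 boundary matrix has rank 9 and Smith normal form diag(1,1,1,1,1,1,1,1,1).

The boundary map ∂_2: C_2 → C_1 maps a triangle to the signed sum of its edges. For instance
  ∂[v_4,v_5,v_6] = [v_5,v_6] − [v_4,v_6] + [v_4,v_5],
  ∂[v_2,v_7,v_9] = [v_7,v_9] − [v_2,v_9] + [v_2,v_7].
As a 30×20 matrix over Z this has rank 20, with invariant factors (1,1,1,1,1,1,1,1,1,1,1,1,1,1,1,1,1,1,1,2).

Now H_k = ker ∂_k / im ∂_{k+1}, so:

  H_1: rank ker ∂_1 − rank ∂_2 = (30 − 9) − 20 = 1, and ∂_2 has invariant factor 2 > 1, so H_1 ≅ Z ⊕ Z/2Z.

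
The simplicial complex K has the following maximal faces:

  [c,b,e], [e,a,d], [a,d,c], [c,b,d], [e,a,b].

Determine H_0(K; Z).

H_0 ≅ Z.

We work with the vertex ordering a < b < c < d < e. The simplices of K, each written with vertices in increasing order, are:

  0-simplices (5): a, b, c, d, e
  1-simplices (10): ab, ac, ad, ae, bc, bd, be, cd, ce, de
  2-simplices (5): abe, acd, ade, bcd, bce

giving chain groups C_0 ≅ Z^5, C_1 ≅ Z^10, C_2 ≅ Z^5.

Boundary ∂_1: C_1 → C_0 maps an edge to its endpoints' difference, ∂[p,q] = q − p. For instance
  ∂be = e − b.
This gives a 5×10 integer matrix of rank 4; reducing to Smith normal form yields diagonal entries (1,1,1,1).

The boundary map ∂_2: C_2 → C_1 maps a triangle to the signed sum of its edges. For instance
  ∂acd = cd − ad + ac,
  ∂ade = de − ae + ad.
The 10×5 boundary matrix has rank 5 and Smith normal form diag(1,1,1,1,1).

Computing H_k = (kernel of ∂_k) / (image of ∂_{k+1}):

  H_0: rank C_0 − rank ∂_1 = 5 − 4 = 1, and the invariant factors of ∂_1 are all 1, so H_0 ≅ Z.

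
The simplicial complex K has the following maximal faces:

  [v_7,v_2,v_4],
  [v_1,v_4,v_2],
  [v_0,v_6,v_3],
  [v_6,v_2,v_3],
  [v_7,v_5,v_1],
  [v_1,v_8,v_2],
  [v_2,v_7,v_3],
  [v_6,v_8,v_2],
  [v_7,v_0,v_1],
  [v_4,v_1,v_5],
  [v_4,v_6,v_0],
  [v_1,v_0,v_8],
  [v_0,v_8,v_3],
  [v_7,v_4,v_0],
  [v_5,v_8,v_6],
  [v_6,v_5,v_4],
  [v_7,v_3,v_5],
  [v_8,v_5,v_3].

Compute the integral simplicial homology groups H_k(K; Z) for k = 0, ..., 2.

H_0 = Z,  H_1 = Z ⊕ Z/2Z,  H_2 = 0.

We work with the vertex ordering v_0 < v_1 < v_2 < v_3 < v_4 < v_5 < v_6 < v_7 < v_8. The simplices of K, each written with vertices in increasing order, are:

  0-simplices (9): [v_0], [v_1], [v_2], [v_3], [v_4], [v_5], [v_6], [v_7], [v_8]
  1-simplices (27): (27 of them)
  2-simplices (18): (18 of them)

Hence C_0 ≅ Z^9, C_1 ≅ Z^27, C_2 ≅ Z^18.

∂_1: C_1 → C_0 maps an edge to its endpoints' difference, ∂[p,q] = q − p. For instance
  ∂[v_2,v_6] = [v_6] − [v_2].
The resulting 9×27 matrix has rank 8, and its Smith normal form has invariant factors (1,1,1,1,1,1,1,1).

∂_2: C_2 → C_1 acts by ∂[p,q,r] = [q,r] − [p,r] + [p,q]. For instance
  ∂[v_1,v_5,v_7] = [v_5,v_7] − [v_1,v_7] + [v_1,v_5],
  ∂[v_3,v_5,v_8] = [v_5,v_8] − [v_3,v_8] + [v_3,v_5].
The resulting 27×18 matrix has rank 18, and its Smith normal form has invariant factors (1,1,1,1,1,1,1,1,1,1,1,1,1,1,1,1,1,2).

From H_k ≅ ker(∂_k) / im(∂_{k+1}) we obtain:

  H_0: rank C_0 − rank ∂_1 = 9 − 8 = 1, and the invariant factors of ∂_1 are all 1, so H_0 ≅ Z.
  H_1: rank ker ∂_1 − rank ∂_2 = (27 − 8) − 18 = 1, and ∂_2 has invariant factor 2 > 1, so H_1 ≅ Z ⊕ Z/2Z.
  H_2: rank ker ∂_2 − rank ∂_3 = (18 − 18) − 0 = 0, and there is no ∂_3, so H_2 ≅ 0.

(K is a triangulation of the Klein bottle.)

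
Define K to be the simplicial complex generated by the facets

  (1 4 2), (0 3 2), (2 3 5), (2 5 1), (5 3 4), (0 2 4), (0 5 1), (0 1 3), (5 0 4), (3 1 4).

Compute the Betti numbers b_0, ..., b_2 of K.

We work with the vertex ordering 0 < 1 < 2 < 3 < 4 < 5. The simplices of K, each written with vertices in increasing order, are:

  0-simplices (6): [0], [1], [2], [3], [4], [5]
  1-simplices (15): [0,1], [0,2], [0,3], [0,4], [0,5], [1,2], [1,3], [1,4], [1,5], [2,3], [2,4], [2,5], [3,4], [3,5], [4,5]
  2-simplices (10): [0,1,3], [0,1,5], [0,2,3], [0,2,4], [0,4,5], [1,2,4], [1,2,5], [1,3,4], [2,3,5], [3,4,5]

giving chain groups C_0 ≅ Z^6, C_1 ≅ Z^15, C_2 ≅ Z^10.

∂_1: C_1 → C_0 is given by ∂[p,q] = [q] − [p]. For instance
  ∂[4,5] = [5] − [4].
The 6×15 boundary matrix has rank 5 and Smith normal form diag(1,1,1,1,1).

Boundary ∂_2: C_2 → C_1 sends each 2-simplex [p,q,r] to [q,r] − [p,r] + [p,q]. For instance
  ∂[2,3,5] = [3,5] − [2,5] + [2,3],
  ∂[0,1,5] = [1,5] − [0,5] + [0,1].
The resulting 15×10 matrix has rank 10, and its Smith normal form has invariant factors (1,1,1,1,1,1,1,1,1,2).

Computing H_k = (kernel of ∂_k) / (image of ∂_{k+1}):

  H_0: rank C_0 − rank ∂_1 = 6 − 5 = 1, and the invariant factors of ∂_1 are all 1, so H_0 = Z.
  H_1: rank ker ∂_1 − rank ∂_2 = (15 − 5) − 10 = 0, and ∂_2 has invariant factor 2 > 1, so H_1 = Z/2Z.
  H_2: rank ker ∂_2 − rank ∂_3 = (10 − 10) − 0 = 0, and there is no ∂_3, so H_2 = 0.

As a check, the Euler characteristic is 6 − 15 + 10 = 1, which agrees with 1 − 0 + 0 = 1.

Hence the Betti numbers are b_0 = 1, b_1 = 0, b_2 = 0.

b_0 = 1, b_1 = 0, b_2 = 0.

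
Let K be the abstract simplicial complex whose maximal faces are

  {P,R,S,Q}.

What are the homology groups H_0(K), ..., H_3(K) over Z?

We work with the vertex ordering P < Q < R < S. The simplices of K, each written with vertices in increasing order, are:

  0-simplices (4): P, Q, R, S
  1-simplices (6): PQ, PR, PS, QR, QS, RS
  2-simplices (4): PQR, PQS, PRS, QRS
  3-simplices (1): PQRS

Hence C_0 ≅ Z^4, C_1 ≅ Z^6, C_2 ≅ Z^4, C_3 ≅ Z^1.

The boundary map ∂_1: C_1 → C_0 sends each edge [p,q] (with p < q) to q − p.
The 4×6 boundary matrix has rank 3 and Smith normal form diag(1,1,1).

The boundary map ∂_2: C_2 → C_1 acts by ∂[p,q,r] = [q,r] − [p,r] + [p,q]. For instance
  ∂PRS = RS − PS + PR,
  ∂QRS = RS − QS + QR.
This gives a 6×4 integer matrix of rank 3; reducing to Smith normal form yields diagonal entries (1,1,1).

The boundary map ∂_3: C_3 → C_2 sends each 3-simplex σ to the alternating sum Σ_i (−1)^i (σ with its i-th vertex removed). For instance
  ∂PQRS = QRS − PRS + PQS − PQR.
As a 4×1 matrix over Z this has rank 1, with invariant factors (1).

Reading off H_k = ker ∂_k / im ∂_{k+1}:

  H_0: rank C_0 − rank ∂_1 = 4 − 3 = 1, and the invariant factors of ∂_1 are all 1, so H_0 = Z.
  H_1: rank ker ∂_1 − rank ∂_2 = (6 − 3) − 3 = 0, and the invariant factors of ∂_2 are all 1, so H_1 = 0.
  H_2: rank ker ∂_2 − rank ∂_3 = (4 − 3) − 1 = 0, and the invariant factors of ∂_3 are all 1, so H_2 = 0.
  H_3: rank ker ∂_3 − rank ∂_4 = (1 − 1) − 0 = 0, and there is no ∂_4, so H_3 = 0.

As a check, the Euler characteristic is 4 − 6 + 4 − 1 = 1, which agrees with 1 − 0 + 0 − 0 = 1.

H_0 = Z,  H_1 = 0,  H_2 = 0,  H_3 = 0.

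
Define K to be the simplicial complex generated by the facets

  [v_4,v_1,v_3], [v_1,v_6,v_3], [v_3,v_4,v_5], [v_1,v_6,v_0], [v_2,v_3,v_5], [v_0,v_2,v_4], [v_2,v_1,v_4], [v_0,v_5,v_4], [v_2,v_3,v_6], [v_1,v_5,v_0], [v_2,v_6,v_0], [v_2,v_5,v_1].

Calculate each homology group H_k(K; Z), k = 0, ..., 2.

Take the total order v_0 < v_1 < v_2 < v_3 < v_4 < v_5 < v_6 on the vertex set. Then K (dimension 2) consists of the simplices:

  0-simplices (7): [v_0], [v_1], [v_2], [v_3], [v_4], [v_5], [v_6]
  1-simplices (18): (18 of them)
  2-simplices (12): (12 of them)

Hence C_0 ≅ Z^7, C_1 ≅ Z^18, C_2 ≅ Z^12.

The boundary map ∂_1: C_1 → C_0 maps an edge to its endpoints' difference, ∂[p,q] = q − p.
The 7×18 boundary matrix has rank 6 and Smith normal form diag(1,1,1,1,1,1).

The boundary map ∂_2: C_2 → C_1 acts by ∂[p,q,r] = [q,r] − [p,r] + [p,q]. For instance
  ∂[v_0,v_2,v_6] = [v_2,v_6] − [v_0,v_6] + [v_0,v_2],
  ∂[v_1,v_2,v_4] = [v_2,v_4] − [v_1,v_4] + [v_1,v_2].
This gives a 18×12 integer matrix of rank 12; reducing to Smith normal form yields diagonal entries (1,1,1,1,1,1,1,1,1,1,1,2).

Reading off H_k = ker ∂_k / im ∂_{k+1}:

  H_0: rank C_0 − rank ∂_1 = 7 − 6 = 1, and the invariant factors of ∂_1 are all 1, so H_0 = Z.
  H_1: rank ker ∂_1 − rank ∂_2 = (18 − 6) − 12 = 0, and ∂_2 has invariant factor 2 > 1, so H_1 = Z_2.
  H_2: rank ker ∂_2 − rank ∂_3 = (12 − 12) − 0 = 0, and there is no ∂_3, so H_2 = 0.

H_0 = Z,  H_1 = Z_2,  H_2 = 0.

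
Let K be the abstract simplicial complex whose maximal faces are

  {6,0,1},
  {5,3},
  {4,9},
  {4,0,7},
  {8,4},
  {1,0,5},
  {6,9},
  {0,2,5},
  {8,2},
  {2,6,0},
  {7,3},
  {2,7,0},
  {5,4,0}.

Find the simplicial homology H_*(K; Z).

H_0 ≅ Z,  H_1 ≅ Z^3,  H_2 = 0.

We work with the vertex ordering 0 < 1 < 2 < 3 < 4 < 5 < 6 < 7 < 8 < 9. The simplices of K, each written with vertices in increasing order, are:

  0-simplices (10): [0], [1], [2], [3], [4], [5], [6], [7], [8], [9]
  1-simplices (19): [0,1], [0,2], [0,4], [0,5], [0,6], [0,7], [1,5], [1,6], [2,5], [2,6], [2,7], [2,8], [3,5], [3,7], [4,5], [4,7], [4,8], [4,9], [6,9]
  2-simplices (7): [0,1,5], [0,1,6], [0,2,5], [0,2,6], [0,2,7], [0,4,5], [0,4,7]

Hence C_0 ≅ Z^10, C_1 ≅ Z^19, C_2 ≅ Z^7.

The boundary map ∂_1: C_1 → C_0 sends each edge [p,q] (with p < q) to q − p. For instance
  ∂[2,6] = [6] − [2].
This gives a 10×19 integer matrix of rank 9; reducing to Smith normal form yields diagonal entries (1,1,1,1,1,1,1,1,1).

Boundary ∂_2: C_2 → C_1 acts by ∂[p,q,r] = [q,r] − [p,r] + [p,q]. For instance
  ∂[0,2,7] = [2,7] − [0,7] + [0,2],
  ∂[0,2,5] = [2,5] − [0,5] + [0,2].
The resulting 19×7 matrix has rank 7, and its Smith normal form has invariant factors (1,1,1,1,1,1,1).

Computing H_k = (kernel of ∂_k) / (image of ∂_{k+1}):

  H_0: rank C_0 − rank ∂_1 = 10 − 9 = 1, and the invariant factors of ∂_1 are all 1, so H_0 ≅ Z.
  H_1: rank ker ∂_1 − rank ∂_2 = (19 − 9) − 7 = 3, and the invariant factors of ∂_2 are all 1, so H_1 ≅ Z^3.
  H_2: rank ker ∂_2 − rank ∂_3 = (7 − 7) − 0 = 0, and there is no ∂_3, so H_2 ≅ 0.

As a check, the Euler characteristic is 10 − 19 + 7 = -2, which agrees with 1 − 3 + 0 = -2.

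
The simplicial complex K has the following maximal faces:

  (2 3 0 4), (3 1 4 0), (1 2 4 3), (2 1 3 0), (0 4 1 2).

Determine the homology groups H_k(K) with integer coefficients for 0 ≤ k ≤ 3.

H_0 ≅ Z,  H_1 = 0,  H_2 = 0,  H_3 ≅ Z.

We work with the vertex ordering 0 < 1 < 2 < 3 < 4. The simplices of K, each written with vertices in increasing order, are:

  0-simplices (5): [0], [1], [2], [3], [4]
  1-simplices (10): [0,1], [0,2], [0,3], [0,4], [1,2], [1,3], [1,4], [2,3], [2,4], [3,4]
  2-simplices (10): [0,1,2], [0,1,3], [0,1,4], [0,2,3], [0,2,4], [0,3,4], [1,2,3], [1,2,4], [1,3,4], [2,3,4]
  3-simplices (5): [0,1,2,3], [0,1,2,4], [0,1,3,4], [0,2,3,4], [1,2,3,4]

so the chain groups are C_0 ≅ Z^5, C_1 ≅ Z^10, C_2 ≅ Z^10, C_3 ≅ Z^5.

∂_1: C_1 → C_0 is given by ∂[p,q] = [q] − [p]. For instance
  ∂[0,3] = [3] − [0].
This gives a 5×10 integer matrix of rank 4; reducing to Smith normal form yields diagonal entries (1,1,1,1).

The boundary map ∂_2: C_2 → C_1 maps a triangle to the signed sum of its edges. For instance
  ∂[0,3,4] = [3,4] − [0,4] + [0,3],
  ∂[0,2,4] = [2,4] − [0,4] + [0,2].
As a 10×10 matrix over Z this has rank 6, with invariant factors (1,1,1,1,1,1).

The boundary map ∂_3: C_3 → C_2 sends each 3-simplex σ to the alternating sum Σ_i (−1)^i (σ with its i-th vertex removed). For instance
  ∂[0,1,2,3] = [1,2,3] − [0,2,3] + [0,1,3] − [0,1,2],
  ∂[1,2,3,4] = [2,3,4] − [1,3,4] + [1,2,4] − [1,2,3].
The resulting 10×5 matrix has rank 4, and its Smith normal form has invariant factors (1,1,1,1).

From H_k ≅ ker(∂_k) / im(∂_{k+1}) we obtain:

  H_0: rank C_0 − rank ∂_1 = 5 − 4 = 1, and the invariant factors of ∂_1 are all 1, so H_0 ≅ Z.
  H_1: rank ker ∂_1 − rank ∂_2 = (10 − 4) − 6 = 0, and the invariant factors of ∂_2 are all 1, so H_1 ≅ 0.
  H_2: rank ker ∂_2 − rank ∂_3 = (10 − 6) − 4 = 0, and the invariant factors of ∂_3 are all 1, so H_2 ≅ 0.
  H_3: rank ker ∂_3 − rank ∂_4 = (5 − 4) − 0 = 1, and there is no ∂_4, so H_3 ≅ Z.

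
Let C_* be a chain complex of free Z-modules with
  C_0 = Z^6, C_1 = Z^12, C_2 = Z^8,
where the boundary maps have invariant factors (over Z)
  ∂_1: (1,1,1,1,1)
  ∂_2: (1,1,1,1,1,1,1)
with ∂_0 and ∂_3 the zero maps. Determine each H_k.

H_0: b_0 = 6 − 0 − 5 = 1; torsion from ∂_1 factors > 1: none. So H_0 = Z.
H_1: b_1 = 12 − 5 − 7 = 0; torsion from ∂_2 factors > 1: none. So H_1 = 0.
H_2: b_2 = 8 − 7 − 0 = 1; torsion from ∂_3 factors > 1: none. So H_2 = Z.

H_0 = Z,  H_1 = 0,  H_2 = Z.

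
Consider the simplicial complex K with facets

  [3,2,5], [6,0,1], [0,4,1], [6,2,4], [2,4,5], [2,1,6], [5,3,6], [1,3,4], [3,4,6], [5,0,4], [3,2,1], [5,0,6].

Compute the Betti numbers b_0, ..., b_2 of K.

Fix the vertex order 0 < 1 < 2 < 3 < 4 < 5 < 6 and write every simplex with vertices in increasing order. Then dim K = 2 and the simplices of K are:

  0-simplices (7): [0], [1], [2], [3], [4], [5], [6]
  1-simplices (18): [0,1], [0,4], [0,5], [0,6], [1,2], [1,3], [1,4], [1,6], [2,3], [2,4], [2,5], [2,6], [3,4], [3,5], [3,6], [4,5], [4,6], [5,6]
  2-simplices (12): [0,1,4], [0,1,6], [0,4,5], [0,5,6], [1,2,3], [1,2,6], [1,3,4], [2,3,5], [2,4,5], [2,4,6], [3,4,6], [3,5,6]

giving chain groups C_0 ≅ Z^7, C_1 ≅ Z^18, C_2 ≅ Z^12.

Boundary ∂_1: C_1 → C_0 is given by ∂[p,q] = [q] − [p]. For instance
  ∂[2,6] = [6] − [2].
The resulting 7×18 matrix has rank 6, and its Smith normal form has invariant factors (1,1,1,1,1,1).

The boundary map ∂_2: C_2 → C_1 acts by ∂[p,q,r] = [q,r] − [p,r] + [p,q]. For instance
  ∂[3,4,6] = [4,6] − [3,6] + [3,4],
  ∂[2,4,6] = [4,6] − [2,6] + [2,4].
As a 18×12 matrix over Z this has rank 12, with invariant factors (1,1,1,1,1,1,1,1,1,1,1,2).

Reading off H_k = ker ∂_k / im ∂_{k+1}:

  H_0: rank C_0 − rank ∂_1 = 7 − 6 = 1, and the invariant factors of ∂_1 are all 1, so H_0 = Z.
  H_1: rank ker ∂_1 − rank ∂_2 = (18 − 6) − 12 = 0, and ∂_2 has invariant factor 2 > 1, so H_1 = Z/2Z.
  H_2: rank ker ∂_2 − rank ∂_3 = (12 − 12) − 0 = 0, and there is no ∂_3, so H_2 = 0.

(K is a triangulation of the real projective plane RP^2.)

Hence the Betti numbers are b_0 = 1, b_1 = 0, b_2 = 0.

b_0 = 1, b_1 = 0, b_2 = 0.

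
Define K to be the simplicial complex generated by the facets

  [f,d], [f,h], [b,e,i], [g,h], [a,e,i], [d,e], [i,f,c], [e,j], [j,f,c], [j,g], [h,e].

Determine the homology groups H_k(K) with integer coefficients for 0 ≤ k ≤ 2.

H_0 = Z,  H_1 = Z^4,  H_2 = 0.

Take the total order a < b < c < d < e < f < g < h < i < j on the vertex set. Then K (dimension 2) consists of the simplices:

  0-simplices (10): a, b, c, d, e, f, g, h, i, j
  1-simplices (17): ae, ai, be, bi, cf, ci, cj, de, df, eh, ei, ej, fh, fi, fj, gh, gj
  2-simplices (4): aei, bei, cfi, cfj

giving chain groups C_0 ≅ Z^10, C_1 ≅ Z^17, C_2 ≅ Z^4.

∂_1: C_1 → C_0 is given by ∂[p,q] = [q] − [p].
This gives a 10×17 integer matrix of rank 9; reducing to Smith normal form yields diagonal entries (1,1,1,1,1,1,1,1,1).

Boundary ∂_2: C_2 → C_1 acts by ∂[p,q,r] = [q,r] − [p,r] + [p,q]. For instance
  ∂aei = ei − ai + ae,
  ∂cfi = fi − ci + cf.
The 17×4 boundary matrix has rank 4 and Smith normal form diag(1,1,1,1).

Reading off H_k = ker ∂_k / im ∂_{k+1}:

  H_0: rank C_0 − rank ∂_1 = 10 − 9 = 1, and the invariant factors of ∂_1 are all 1, so H_0 = Z.
  H_1: rank ker ∂_1 − rank ∂_2 = (17 − 9) − 4 = 4, and the invariant factors of ∂_2 are all 1, so H_1 = Z^4.
  H_2: rank ker ∂_2 − rank ∂_3 = (4 − 4) − 0 = 0, and there is no ∂_3, so H_2 = 0.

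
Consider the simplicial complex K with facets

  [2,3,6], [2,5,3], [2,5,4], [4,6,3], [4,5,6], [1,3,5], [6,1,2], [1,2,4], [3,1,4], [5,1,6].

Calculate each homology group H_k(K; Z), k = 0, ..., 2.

Fix the vertex order 1 < 2 < 3 < 4 < 5 < 6 and write every simplex with vertices in increasing order. Then dim K = 2 and the simplices of K are:

  0-simplices (6): [1], [2], [3], [4], [5], [6]
  1-simplices (15): [1,2], [1,3], [1,4], [1,5], [1,6], [2,3], [2,4], [2,5], [2,6], [3,4], [3,5], [3,6], [4,5], [4,6], [5,6]
  2-simplices (10): [1,2,4], [1,2,6], [1,3,4], [1,3,5], [1,5,6], [2,3,5], [2,3,6], [2,4,5], [3,4,6], [4,5,6]

Hence C_0 ≅ Z^6, C_1 ≅ Z^15, C_2 ≅ Z^10.

The boundary map ∂_1: C_1 → C_0 sends each edge [p,q] (with p < q) to q − p. For instance
  ∂[2,5] = [5] − [2].
The 6×15 boundary matrix has rank 5 and Smith normal form diag(1,1,1,1,1).

Boundary ∂_2: C_2 → C_1 acts by ∂[p,q,r] = [q,r] − [p,r] + [p,q]. For instance
  ∂[2,3,6] = [3,6] − [2,6] + [2,3],
  ∂[4,5,6] = [5,6] − [4,6] + [4,5].
The 15×10 boundary matrix has rank 10 and Smith normal form diag(1,1,1,1,1,1,1,1,1,2).

Now H_k = ker ∂_k / im ∂_{k+1}, so:

  H_0: rank C_0 − rank ∂_1 = 6 − 5 = 1, and the invariant factors of ∂_1 are all 1, so H_0 ≅ Z.
  H_1: rank ker ∂_1 − rank ∂_2 = (15 − 5) − 10 = 0, and ∂_2 has invariant factor 2 > 1, so H_1 ≅ Z/2Z.
  H_2: rank ker ∂_2 − rank ∂_3 = (10 − 10) − 0 = 0, and there is no ∂_3, so H_2 ≅ 0.

(K is a triangulation of the real projective plane RP^2.)

H_0 = Z,  H_1 = Z/2Z,  H_2 = 0.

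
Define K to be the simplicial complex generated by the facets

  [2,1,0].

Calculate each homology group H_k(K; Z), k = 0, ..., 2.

H_0 ≅ Z,  H_1 = 0,  H_2 = 0.

Fix the vertex order 0 < 1 < 2 and write every simplex with vertices in increasing order. Then dim K = 2 and the simplices of K are:

  0-simplices (3): [0], [1], [2]
  1-simplices (3): [0,1], [0,2], [1,2]
  2-simplices (1): [0,1,2]

Hence C_0 ≅ Z^3, C_1 ≅ Z^3, C_2 ≅ Z^1.

∂_1: C_1 → C_0 is given by ∂[p,q] = [q] − [p].
The 3×3 boundary matrix has rank 2 and Smith normal form diag(1,1).

∂_2: C_2 → C_1 maps a triangle to the signed sum of its edges. For instance
  ∂[0,1,2] = [1,2] − [0,2] + [0,1].
As a 3×1 matrix over Z this has rank 1, with invariant factors (1).

Reading off H_k = ker ∂_k / im ∂_{k+1}:

  H_0: rank C_0 − rank ∂_1 = 3 − 2 = 1, and the invariant factors of ∂_1 are all 1, so H_0 ≅ Z.
  H_1: rank ker ∂_1 − rank ∂_2 = (3 − 2) − 1 = 0, and the invariant factors of ∂_2 are all 1, so H_1 ≅ 0.
  H_2: rank ker ∂_2 − rank ∂_3 = (1 − 1) − 0 = 0, and there is no ∂_3, so H_2 ≅ 0.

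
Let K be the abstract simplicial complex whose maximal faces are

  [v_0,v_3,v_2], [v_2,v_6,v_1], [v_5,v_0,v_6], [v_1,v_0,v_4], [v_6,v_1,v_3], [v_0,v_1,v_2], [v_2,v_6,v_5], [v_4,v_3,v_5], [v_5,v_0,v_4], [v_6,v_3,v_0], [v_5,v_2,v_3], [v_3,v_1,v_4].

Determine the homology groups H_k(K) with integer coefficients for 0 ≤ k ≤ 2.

Fix the vertex order v_0 < v_1 < v_2 < v_3 < v_4 < v_5 < v_6 and write every simplex with vertices in increasing order. Then dim K = 2 and the simplices of K are:

  0-simplices (7): [v_0], [v_1], [v_2], [v_3], [v_4], [v_5], [v_6]
  1-simplices (18): (18 of them)
  2-simplices (12): (12 of them)

so the chain groups are C_0 ≅ Z^7, C_1 ≅ Z^18, C_2 ≅ Z^12.

∂_1: C_1 → C_0 maps an edge to its endpoints' difference, ∂[p,q] = q − p.
The resulting 7×18 matrix has rank 6, and its Smith normal form has invariant factors (1,1,1,1,1,1).

∂_2: C_2 → C_1 maps a triangle to the signed sum of its edges. For instance
  ∂[v_0,v_2,v_3] = [v_2,v_3] − [v_0,v_3] + [v_0,v_2],
  ∂[v_1,v_3,v_6] = [v_3,v_6] − [v_1,v_6] + [v_1,v_3].
The resulting 18×12 matrix has rank 12, and its Smith normal form has invariant factors (1,1,1,1,1,1,1,1,1,1,1,2).

From H_k ≅ ker(∂_k) / im(∂_{k+1}) we obtain:

  H_0: rank C_0 − rank ∂_1 = 7 − 6 = 1, and the invariant factors of ∂_1 are all 1, so H_0 = Z.
  H_1: rank ker ∂_1 − rank ∂_2 = (18 − 6) − 12 = 0, and ∂_2 has invariant factor 2 > 1, so H_1 = Z/2Z.
  H_2: rank ker ∂_2 − rank ∂_3 = (12 − 12) − 0 = 0, and there is no ∂_3, so H_2 = 0.

H_0 ≅ Z,  H_1 ≅ Z/2Z,  H_2 = 0.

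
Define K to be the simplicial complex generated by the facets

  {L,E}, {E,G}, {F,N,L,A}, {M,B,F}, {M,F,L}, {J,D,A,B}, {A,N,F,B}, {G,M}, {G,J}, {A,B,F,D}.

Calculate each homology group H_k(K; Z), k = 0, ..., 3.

We work with the vertex ordering A < B < D < E < F < G < J < L < M < N. The simplices of K, each written with vertices in increasing order, are:

  0-simplices (10): A, B, D, E, F, G, J, L, M, N
  1-simplices (22): AB, AD, AF, AJ, AL, AN, BD, BF, BJ, BM, BN, DF, DJ, EG, EL, FL, FM, FN, GJ, GM, LM, LN
  2-simplices (15): ABD, ABF, ABJ, ABN, ADF, ADJ, AFL, AFN, ALN, BDF, BDJ, BFM, BFN, FLM, FLN
  3-simplices (4): ABDF, ABDJ, ABFN, AFLN

Hence C_0 ≅ Z^10, C_1 ≅ Z^22, C_2 ≅ Z^15, C_3 ≅ Z^4.

Boundary ∂_1: C_1 → C_0 is given by ∂[p,q] = [q] − [p]. For instance
  ∂EL = L − E.
This gives a 10×22 integer matrix of rank 9; reducing to Smith normal form yields diagonal entries (1,1,1,1,1,1,1,1,1).

∂_2: C_2 → C_1 maps a triangle to the signed sum of its edges. For instance
  ∂ABF = BF − AF + AB,
  ∂FLN = LN − FN + FL.
This gives a 22×15 integer matrix of rank 11; reducing to Smith normal form yields diagonal entries (1,1,1,1,1,1,1,1,1,1,1).

∂_3: C_3 → C_2 sends each 3-simplex σ to the alternating sum Σ_i (−1)^i (σ with its i-th vertex removed). For instance
  ∂AFLN = FLN − ALN + AFN − AFL,
  ∂ABDF = BDF − ADF + ABF − ABD.
The 15×4 boundary matrix has rank 4 and Smith normal form diag(1,1,1,1).

Computing H_k = (kernel of ∂_k) / (image of ∂_{k+1}):

  H_0: rank C_0 − rank ∂_1 = 10 − 9 = 1, and the invariant factors of ∂_1 are all 1, so H_0 ≅ Z.
  H_1: rank ker ∂_1 − rank ∂_2 = (22 − 9) − 11 = 2, and the invariant factors of ∂_2 are all 1, so H_1 ≅ Z^2.
  H_2: rank ker ∂_2 − rank ∂_3 = (15 − 11) − 4 = 0, and the invariant factors of ∂_3 are all 1, so H_2 ≅ 0.
  H_3: rank ker ∂_3 − rank ∂_4 = (4 − 4) − 0 = 0, and there is no ∂_4, so H_3 ≅ 0.

As a check, the Euler characteristic is 10 − 22 + 15 − 4 = -1, which agrees with 1 − 2 + 0 − 0 = -1.

H_0 = Z,  H_1 = Z^2,  H_2 = 0,  H_3 = 0.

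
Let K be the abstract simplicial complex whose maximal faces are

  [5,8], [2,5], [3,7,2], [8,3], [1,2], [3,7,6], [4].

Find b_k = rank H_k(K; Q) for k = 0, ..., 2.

We work with the vertex ordering 1 < 2 < 3 < 4 < 5 < 6 < 7 < 8. The simplices of K, each written with vertices in increasing order, are:

  0-simplices (8): [1], [2], [3], [4], [5], [6], [7], [8]
  1-simplices (9): [1,2], [2,3], [2,5], [2,7], [3,6], [3,7], [3,8], [5,8], [6,7]
  2-simplices (2): [2,3,7], [3,6,7]

giving chain groups C_0 ≅ Z^8, C_1 ≅ Z^9, C_2 ≅ Z^2.

Boundary ∂_1: C_1 → C_0 maps an edge to its endpoints' difference, ∂[p,q] = q − p.
This gives a 8×9 integer matrix of rank 6; reducing to Smith normal form yields diagonal entries (1,1,1,1,1,1).

The boundary map ∂_2: C_2 → C_1 maps a triangle to the signed sum of its edges. For instance
  ∂[3,6,7] = [6,7] − [3,7] + [3,6],
  ∂[2,3,7] = [3,7] − [2,7] + [2,3].
The 9×2 boundary matrix has rank 2 and Smith normal form diag(1,1).

Now H_k = ker ∂_k / im ∂_{k+1}, so:

  H_0: rank C_0 − rank ∂_1 = 8 − 6 = 2, and the invariant factors of ∂_1 are all 1, so H_0 ≅ Z^2.
  H_1: rank ker ∂_1 − rank ∂_2 = (9 − 6) − 2 = 1, and the invariant factors of ∂_2 are all 1, so H_1 ≅ Z.
  H_2: rank ker ∂_2 − rank ∂_3 = (2 − 2) − 0 = 0, and there is no ∂_3, so H_2 ≅ 0.

Hence the Betti numbers are b_0 = 2, b_1 = 1, b_2 = 0.

b_0 = 2, b_1 = 1, b_2 = 0.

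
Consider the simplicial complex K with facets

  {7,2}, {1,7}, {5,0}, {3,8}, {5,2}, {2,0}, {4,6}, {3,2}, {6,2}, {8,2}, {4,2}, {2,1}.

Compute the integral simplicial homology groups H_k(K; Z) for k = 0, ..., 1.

Order the vertices as 0 < 1 < 2 < 3 < 4 < 5 < 6 < 7 < 8. Listing each simplex with vertices in this order, K has dimension 1 with simplices:

  0-simplices (9): [0], [1], [2], [3], [4], [5], [6], [7], [8]
  1-simplices (12): [0,2], [0,5], [1,2], [1,7], [2,3], [2,4], [2,5], [2,6], [2,7], [2,8], [3,8], [4,6]

giving chain groups C_0 ≅ Z^9, C_1 ≅ Z^12.

Boundary ∂_1: C_1 → C_0 sends each edge [p,q] (with p < q) to q − p.
The resulting 9×12 matrix has rank 8, and its Smith normal form has invariant factors (1,1,1,1,1,1,1,1).

From H_k ≅ ker(∂_k) / im(∂_{k+1}) we obtain:

  H_0: rank C_0 − rank ∂_1 = 9 − 8 = 1, and the invariant factors of ∂_1 are all 1, so H_0 ≅ Z.
  H_1: rank ker ∂_1 − rank ∂_2 = (12 − 8) − 0 = 4, and there is no ∂_2, so H_1 ≅ Z^4.

As a check, the Euler characteristic is 9 − 12 = -3, which agrees with 1 − 4 = -3.

H_0 ≅ Z,  H_1 ≅ Z^4.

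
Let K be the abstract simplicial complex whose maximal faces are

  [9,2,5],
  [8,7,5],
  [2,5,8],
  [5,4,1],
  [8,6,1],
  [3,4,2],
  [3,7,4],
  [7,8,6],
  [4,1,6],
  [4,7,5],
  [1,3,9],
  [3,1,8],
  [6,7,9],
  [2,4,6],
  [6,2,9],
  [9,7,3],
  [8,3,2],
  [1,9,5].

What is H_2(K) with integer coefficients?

Take the total order 1 < 2 < 3 < 4 < 5 < 6 < 7 < 8 < 9 on the vertex set. Then K (dimension 2) consists of the simplices:

  0-simplices (9): [1], [2], [3], [4], [5], [6], [7], [8], [9]
  1-simplices (27): (27 of them)
  2-simplices (18): [1,3,8], [1,3,9], [1,4,5], [1,4,6], [1,5,9], [1,6,8], [2,3,4], [2,3,8], [2,4,6], [2,5,8], [2,5,9], [2,6,9], [3,4,7], [3,7,9], [4,5,7], [5,7,8], [6,7,8], [6,7,9]

Hence C_0 ≅ Z^9, C_1 ≅ Z^27, C_2 ≅ Z^18.

The boundary map ∂_1: C_1 → C_0 is given by ∂[p,q] = [q] − [p].
The resulting 9×27 matrix has rank 8, and its Smith normal form has invariant factors (1,1,1,1,1,1,1,1).

The boundary map ∂_2: C_2 → C_1 acts by ∂[p,q,r] = [q,r] − [p,r] + [p,q]. For instance
  ∂[1,3,9] = [3,9] − [1,9] + [1,3],
  ∂[2,3,8] = [3,8] − [2,8] + [2,3].
The resulting 27×18 matrix has rank 17, and its Smith normal form has invariant factors (1,1,1,1,1,1,1,1,1,1,1,1,1,1,1,1,1).

Reading off H_k = ker ∂_k / im ∂_{k+1}:

  H_2: rank ker ∂_2 − rank ∂_3 = (18 − 17) − 0 = 1, and there is no ∂_3, so H_2 = Z.

H_2 = Z.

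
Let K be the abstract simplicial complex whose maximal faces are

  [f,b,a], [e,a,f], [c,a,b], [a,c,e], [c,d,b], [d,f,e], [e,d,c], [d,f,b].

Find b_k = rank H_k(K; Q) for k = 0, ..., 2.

Order the vertices as a < b < c < d < e < f. Listing each simplex with vertices in this order, K has dimension 2 with simplices:

  0-simplices (6): a, b, c, d, e, f
  1-simplices (12): ab, ac, ae, af, bc, bd, bf, cd, ce, de, df, ef
  2-simplices (8): abc, abf, ace, aef, bcd, bdf, cde, def

Hence C_0 ≅ Z^6, C_1 ≅ Z^12, C_2 ≅ Z^8.

The boundary map ∂_1: C_1 → C_0 is given by ∂[p,q] = [q] − [p]. For instance
  ∂ef = f − e.
The 6×12 boundary matrix has rank 5 and Smith normal form diag(1,1,1,1,1).

∂_2: C_2 → C_1 sends each 2-simplex [p,q,r] to [q,r] − [p,r] + [p,q]. For instance
  ∂bcd = cd − bd + bc,
  ∂aef = ef − af + ae.
This gives a 12×8 integer matrix of rank 7; reducing to Smith normal form yields diagonal entries (1,1,1,1,1,1,1).

Reading off H_k = ker ∂_k / im ∂_{k+1}:

  H_0: rank C_0 − rank ∂_1 = 6 − 5 = 1, and the invariant factors of ∂_1 are all 1, so H_0 = Z.
  H_1: rank ker ∂_1 − rank ∂_2 = (12 − 5) − 7 = 0, and the invariant factors of ∂_2 are all 1, so H_1 = 0.
  H_2: rank ker ∂_2 − rank ∂_3 = (8 − 7) − 0 = 1, and there is no ∂_3, so H_2 = Z.

Hence the Betti numbers are b_0 = 1, b_1 = 0, b_2 = 1.

b_0 = 1, b_1 = 0, b_2 = 1.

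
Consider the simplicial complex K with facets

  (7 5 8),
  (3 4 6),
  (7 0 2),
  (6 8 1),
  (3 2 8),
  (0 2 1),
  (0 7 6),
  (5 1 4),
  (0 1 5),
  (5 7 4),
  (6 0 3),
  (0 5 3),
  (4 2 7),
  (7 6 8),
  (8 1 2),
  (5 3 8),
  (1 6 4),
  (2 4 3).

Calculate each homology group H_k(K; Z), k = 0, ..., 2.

Fix the vertex order 0 < 1 < 2 < 3 < 4 < 5 < 6 < 7 < 8 and write every simplex with vertices in increasing order. Then dim K = 2 and the simplices of K are:

  0-simplices (9): [0], [1], [2], [3], [4], [5], [6], [7], [8]
  1-simplices (27): (27 of them)
  2-simplices (18): [0,1,2], [0,1,5], [0,2,7], [0,3,5], [0,3,6], [0,6,7], [1,2,8], [1,4,5], [1,4,6], [1,6,8], [2,3,4], [2,3,8], [2,4,7], [3,4,6], [3,5,8], [4,5,7], [5,7,8], [6,7,8]

Hence C_0 ≅ Z^9, C_1 ≅ Z^27, C_2 ≅ Z^18.

∂_1: C_1 → C_0 is given by ∂[p,q] = [q] − [p].
As a 9×27 matrix over Z this has rank 8, with invariant factors (1,1,1,1,1,1,1,1).

∂_2: C_2 → C_1 sends each 2-simplex [p,q,r] to [q,r] − [p,r] + [p,q]. For instance
  ∂[1,2,8] = [2,8] − [1,8] + [1,2],
  ∂[1,6,8] = [6,8] − [1,8] + [1,6].
As a 27×18 matrix over Z this has rank 17, with invariant factors (1,1,1,1,1,1,1,1,1,1,1,1,1,1,1,1,1).

From H_k ≅ ker(∂_k) / im(∂_{k+1}) we obtain:

  H_0: rank C_0 − rank ∂_1 = 9 − 8 = 1, and the invariant factors of ∂_1 are all 1, so H_0 = Z.
  H_1: rank ker ∂_1 − rank ∂_2 = (27 − 8) − 17 = 2, and the invariant factors of ∂_2 are all 1, so H_1 = Z^2.
  H_2: rank ker ∂_2 − rank ∂_3 = (18 − 17) − 0 = 1, and there is no ∂_3, so H_2 = Z.

As a check, the Euler characteristic is 9 − 27 + 18 = 0, which agrees with 1 − 2 + 1 = 0.

H_0 ≅ Z,  H_1 ≅ Z^2,  H_2 ≅ Z.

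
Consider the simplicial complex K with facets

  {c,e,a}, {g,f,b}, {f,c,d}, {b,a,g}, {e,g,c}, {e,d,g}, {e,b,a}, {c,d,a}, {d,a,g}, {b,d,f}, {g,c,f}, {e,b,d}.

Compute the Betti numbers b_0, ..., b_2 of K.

We work with the vertex ordering a < b < c < d < e < f < g. The simplices of K, each written with vertices in increasing order, are:

  0-simplices (7): a, b, c, d, e, f, g
  1-simplices (18): ab, ac, ad, ae, ag, bd, be, bf, bg, cd, ce, cf, cg, de, df, dg, eg, fg
  2-simplices (12): abe, abg, acd, ace, adg, bde, bdf, bfg, cdf, ceg, cfg, deg

giving chain groups C_0 ≅ Z^7, C_1 ≅ Z^18, C_2 ≅ Z^12.

∂_1: C_1 → C_0 is given by ∂[p,q] = [q] − [p].
This gives a 7×18 integer matrix of rank 6; reducing to Smith normal form yields diagonal entries (1,1,1,1,1,1).

The boundary map ∂_2: C_2 → C_1 acts by ∂[p,q,r] = [q,r] − [p,r] + [p,q]. For instance
  ∂bdf = df − bf + bd,
  ∂abg = bg − ag + ab.
The resulting 18×12 matrix has rank 12, and its Smith normal form has invariant factors (1,1,1,1,1,1,1,1,1,1,1,2).

Computing H_k = (kernel of ∂_k) / (image of ∂_{k+1}):

  H_0: rank C_0 − rank ∂_1 = 7 − 6 = 1, and the invariant factors of ∂_1 are all 1, so H_0 = Z.
  H_1: rank ker ∂_1 − rank ∂_2 = (18 − 6) − 12 = 0, and ∂_2 has invariant factor 2 > 1, so H_1 = Z/2.
  H_2: rank ker ∂_2 − rank ∂_3 = (12 − 12) − 0 = 0, and there is no ∂_3, so H_2 = 0.

Hence the Betti numbers are b_0 = 1, b_1 = 0, b_2 = 0.

b_0 = 1, b_1 = 0, b_2 = 0.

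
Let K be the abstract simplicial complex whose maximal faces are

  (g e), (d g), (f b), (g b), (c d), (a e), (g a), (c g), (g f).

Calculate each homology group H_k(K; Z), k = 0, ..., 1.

Take the total order a < b < c < d < e < f < g on the vertex set. Then K (dimension 1) consists of the simplices:

  0-simplices (7): a, b, c, d, e, f, g
  1-simplices (9): ae, ag, bf, bg, cd, cg, dg, eg, fg

giving chain groups C_0 ≅ Z^7, C_1 ≅ Z^9.

Boundary ∂_1: C_1 → C_0 sends each edge [p,q] (with p < q) to q − p. For instance
  ∂ag = g − a.
This gives a 7×9 integer matrix of rank 6; reducing to Smith normal form yields diagonal entries (1,1,1,1,1,1).

Now H_k = ker ∂_k / im ∂_{k+1}, so:

  H_0: rank C_0 − rank ∂_1 = 7 − 6 = 1, and the invariant factors of ∂_1 are all 1, so H_0 ≅ Z.
  H_1: rank ker ∂_1 − rank ∂_2 = (9 − 6) − 0 = 3, and there is no ∂_2, so H_1 ≅ Z^3.

As a check, the Euler characteristic is 7 − 9 = -2, which agrees with 1 − 3 = -2.

H_0 ≅ Z,  H_1 ≅ Z^3.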